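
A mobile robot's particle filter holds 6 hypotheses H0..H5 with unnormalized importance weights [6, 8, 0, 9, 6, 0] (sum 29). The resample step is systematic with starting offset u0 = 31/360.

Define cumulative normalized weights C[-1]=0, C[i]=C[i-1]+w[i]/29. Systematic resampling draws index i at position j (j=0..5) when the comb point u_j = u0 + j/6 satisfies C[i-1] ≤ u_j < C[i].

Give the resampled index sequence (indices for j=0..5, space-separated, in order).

C = [6/29, 14/29, 14/29, 23/29, 1, 1]
j=0: u_0=31/360 ∈ [0, 6/29) → index 0
j=1: u_1=91/360 ∈ [6/29, 14/29) → index 1
j=2: u_2=151/360 ∈ [6/29, 14/29) → index 1
j=3: u_3=211/360 ∈ [14/29, 23/29) → index 3
j=4: u_4=271/360 ∈ [14/29, 23/29) → index 3
j=5: u_5=331/360 ∈ [23/29, 1) → index 4

0 1 1 3 3 4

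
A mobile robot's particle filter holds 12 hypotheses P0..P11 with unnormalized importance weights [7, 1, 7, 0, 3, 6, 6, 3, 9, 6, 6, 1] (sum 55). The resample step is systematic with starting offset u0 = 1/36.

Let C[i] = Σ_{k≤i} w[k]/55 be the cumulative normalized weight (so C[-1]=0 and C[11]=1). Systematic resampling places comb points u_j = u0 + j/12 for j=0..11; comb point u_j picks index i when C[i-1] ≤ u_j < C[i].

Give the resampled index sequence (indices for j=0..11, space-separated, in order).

0 0 2 4 5 6 6 8 8 9 9 10

C = [7/55, 8/55, 3/11, 3/11, 18/55, 24/55, 6/11, 3/5, 42/55, 48/55, 54/55, 1]
j=0: u_0=1/36 ∈ [0, 7/55) → index 0
j=1: u_1=1/9 ∈ [0, 7/55) → index 0
j=2: u_2=7/36 ∈ [8/55, 3/11) → index 2
j=3: u_3=5/18 ∈ [3/11, 18/55) → index 4
j=4: u_4=13/36 ∈ [18/55, 24/55) → index 5
j=5: u_5=4/9 ∈ [24/55, 6/11) → index 6
j=6: u_6=19/36 ∈ [24/55, 6/11) → index 6
j=7: u_7=11/18 ∈ [3/5, 42/55) → index 8
j=8: u_8=25/36 ∈ [3/5, 42/55) → index 8
j=9: u_9=7/9 ∈ [42/55, 48/55) → index 9
j=10: u_10=31/36 ∈ [42/55, 48/55) → index 9
j=11: u_11=17/18 ∈ [48/55, 54/55) → index 10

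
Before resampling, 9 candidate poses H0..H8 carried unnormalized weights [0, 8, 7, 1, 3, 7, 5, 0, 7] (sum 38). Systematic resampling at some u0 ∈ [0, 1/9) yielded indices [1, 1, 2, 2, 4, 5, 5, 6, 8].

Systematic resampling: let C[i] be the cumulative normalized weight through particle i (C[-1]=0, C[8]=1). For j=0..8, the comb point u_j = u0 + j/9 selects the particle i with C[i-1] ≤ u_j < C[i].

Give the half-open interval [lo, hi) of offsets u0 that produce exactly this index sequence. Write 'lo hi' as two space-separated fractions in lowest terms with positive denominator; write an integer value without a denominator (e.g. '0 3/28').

C = [0, 4/19, 15/38, 8/19, 1/2, 13/19, 31/38, 31/38, 1]
j=0 picked index 1: u0 ∈ [0, 4/19)
j=1 picked index 1: u0 ∈ [-1/9, 17/171)
j=2 picked index 2: u0 ∈ [-2/171, 59/342)
j=3 picked index 2: u0 ∈ [-7/57, 7/114)
j=4 picked index 4: u0 ∈ [-4/171, 1/18)
j=5 picked index 5: u0 ∈ [-1/18, 22/171)
j=6 picked index 5: u0 ∈ [-1/6, 1/57)
j=7 picked index 6: u0 ∈ [-16/171, 13/342)
j=8 picked index 8: u0 ∈ [-25/342, 1/9)
intersection: [0, 1/57)

0 1/57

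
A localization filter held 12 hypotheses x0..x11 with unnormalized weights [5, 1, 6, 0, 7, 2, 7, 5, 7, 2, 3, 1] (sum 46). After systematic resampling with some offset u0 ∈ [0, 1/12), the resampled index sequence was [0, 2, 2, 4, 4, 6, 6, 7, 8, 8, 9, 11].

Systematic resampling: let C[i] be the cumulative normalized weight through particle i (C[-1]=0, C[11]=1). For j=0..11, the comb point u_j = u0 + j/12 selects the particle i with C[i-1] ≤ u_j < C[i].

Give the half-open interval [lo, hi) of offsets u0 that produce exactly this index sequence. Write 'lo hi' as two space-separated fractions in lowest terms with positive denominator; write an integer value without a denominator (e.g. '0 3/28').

17/276 11/138

C = [5/46, 3/23, 6/23, 6/23, 19/46, 21/46, 14/23, 33/46, 20/23, 21/23, 45/46, 1]
j=0 picked index 0: u0 ∈ [0, 5/46)
j=1 picked index 2: u0 ∈ [13/276, 49/276)
j=2 picked index 2: u0 ∈ [-5/138, 13/138)
j=3 picked index 4: u0 ∈ [1/92, 15/92)
j=4 picked index 4: u0 ∈ [-5/69, 11/138)
j=5 picked index 6: u0 ∈ [11/276, 53/276)
j=6 picked index 6: u0 ∈ [-1/23, 5/46)
j=7 picked index 7: u0 ∈ [7/276, 37/276)
j=8 picked index 8: u0 ∈ [7/138, 14/69)
j=9 picked index 8: u0 ∈ [-3/92, 11/92)
j=10 picked index 9: u0 ∈ [5/138, 11/138)
j=11 picked index 11: u0 ∈ [17/276, 1/12)
intersection: [17/276, 11/138)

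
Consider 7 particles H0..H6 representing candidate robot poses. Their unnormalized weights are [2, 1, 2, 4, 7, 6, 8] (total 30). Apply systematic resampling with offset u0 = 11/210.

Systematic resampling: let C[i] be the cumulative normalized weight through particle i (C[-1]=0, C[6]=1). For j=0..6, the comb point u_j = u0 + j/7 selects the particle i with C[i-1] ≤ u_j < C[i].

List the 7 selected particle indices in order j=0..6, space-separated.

0 3 4 4 5 6 6

C = [1/15, 1/10, 1/6, 3/10, 8/15, 11/15, 1]
j=0: u_0=11/210 ∈ [0, 1/15) → index 0
j=1: u_1=41/210 ∈ [1/6, 3/10) → index 3
j=2: u_2=71/210 ∈ [3/10, 8/15) → index 4
j=3: u_3=101/210 ∈ [3/10, 8/15) → index 4
j=4: u_4=131/210 ∈ [8/15, 11/15) → index 5
j=5: u_5=23/30 ∈ [11/15, 1) → index 6
j=6: u_6=191/210 ∈ [11/15, 1) → index 6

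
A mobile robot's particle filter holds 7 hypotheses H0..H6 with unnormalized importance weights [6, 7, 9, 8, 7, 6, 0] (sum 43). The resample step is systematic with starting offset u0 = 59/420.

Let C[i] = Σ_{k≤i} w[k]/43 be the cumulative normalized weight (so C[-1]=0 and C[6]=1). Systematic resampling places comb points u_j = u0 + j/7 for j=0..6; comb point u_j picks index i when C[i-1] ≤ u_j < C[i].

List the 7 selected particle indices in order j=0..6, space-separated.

C = [6/43, 13/43, 22/43, 30/43, 37/43, 1, 1]
j=0: u_0=59/420 ∈ [6/43, 13/43) → index 1
j=1: u_1=17/60 ∈ [6/43, 13/43) → index 1
j=2: u_2=179/420 ∈ [13/43, 22/43) → index 2
j=3: u_3=239/420 ∈ [22/43, 30/43) → index 3
j=4: u_4=299/420 ∈ [30/43, 37/43) → index 4
j=5: u_5=359/420 ∈ [30/43, 37/43) → index 4
j=6: u_6=419/420 ∈ [37/43, 1) → index 5

1 1 2 3 4 4 5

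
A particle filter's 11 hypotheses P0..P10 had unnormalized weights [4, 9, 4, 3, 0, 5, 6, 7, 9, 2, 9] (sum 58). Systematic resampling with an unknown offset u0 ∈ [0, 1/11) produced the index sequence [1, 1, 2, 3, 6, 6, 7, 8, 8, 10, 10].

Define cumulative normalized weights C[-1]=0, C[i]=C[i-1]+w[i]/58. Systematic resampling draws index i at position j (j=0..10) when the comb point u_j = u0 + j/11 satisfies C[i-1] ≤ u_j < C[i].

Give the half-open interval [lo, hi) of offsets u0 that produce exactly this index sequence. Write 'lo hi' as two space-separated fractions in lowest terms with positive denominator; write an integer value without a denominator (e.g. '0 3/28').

C = [2/29, 13/58, 17/58, 10/29, 10/29, 25/58, 31/58, 19/29, 47/58, 49/58, 1]
j=0 picked index 1: u0 ∈ [2/29, 13/58)
j=1 picked index 1: u0 ∈ [-7/319, 85/638)
j=2 picked index 2: u0 ∈ [27/638, 71/638)
j=3 picked index 3: u0 ∈ [13/638, 23/319)
j=4 picked index 6: u0 ∈ [43/638, 109/638)
j=5 picked index 6: u0 ∈ [-15/638, 51/638)
j=6 picked index 7: u0 ∈ [-7/638, 35/319)
j=7 picked index 8: u0 ∈ [6/319, 111/638)
j=8 picked index 8: u0 ∈ [-23/319, 53/638)
j=9 picked index 10: u0 ∈ [17/638, 2/11)
j=10 picked index 10: u0 ∈ [-41/638, 1/11)
intersection: [2/29, 23/319)

2/29 23/319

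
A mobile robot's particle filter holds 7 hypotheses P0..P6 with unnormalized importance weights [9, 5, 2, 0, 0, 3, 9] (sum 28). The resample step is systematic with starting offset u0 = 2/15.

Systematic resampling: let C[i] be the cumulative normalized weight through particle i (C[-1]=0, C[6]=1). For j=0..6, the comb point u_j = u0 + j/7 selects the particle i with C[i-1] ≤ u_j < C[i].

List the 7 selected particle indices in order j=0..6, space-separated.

0 0 1 2 6 6 6

C = [9/28, 1/2, 4/7, 4/7, 4/7, 19/28, 1]
j=0: u_0=2/15 ∈ [0, 9/28) → index 0
j=1: u_1=29/105 ∈ [0, 9/28) → index 0
j=2: u_2=44/105 ∈ [9/28, 1/2) → index 1
j=3: u_3=59/105 ∈ [1/2, 4/7) → index 2
j=4: u_4=74/105 ∈ [19/28, 1) → index 6
j=5: u_5=89/105 ∈ [19/28, 1) → index 6
j=6: u_6=104/105 ∈ [19/28, 1) → index 6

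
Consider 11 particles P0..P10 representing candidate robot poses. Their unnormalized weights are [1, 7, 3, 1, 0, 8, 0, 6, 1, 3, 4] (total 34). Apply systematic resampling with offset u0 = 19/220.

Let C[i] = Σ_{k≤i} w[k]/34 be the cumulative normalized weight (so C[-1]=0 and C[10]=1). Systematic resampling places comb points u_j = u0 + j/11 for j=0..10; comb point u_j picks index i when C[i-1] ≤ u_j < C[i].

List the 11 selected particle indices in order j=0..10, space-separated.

C = [1/34, 4/17, 11/34, 6/17, 6/17, 10/17, 10/17, 13/17, 27/34, 15/17, 1]
j=0: u_0=19/220 ∈ [1/34, 4/17) → index 1
j=1: u_1=39/220 ∈ [1/34, 4/17) → index 1
j=2: u_2=59/220 ∈ [4/17, 11/34) → index 2
j=3: u_3=79/220 ∈ [6/17, 10/17) → index 5
j=4: u_4=9/20 ∈ [6/17, 10/17) → index 5
j=5: u_5=119/220 ∈ [6/17, 10/17) → index 5
j=6: u_6=139/220 ∈ [10/17, 13/17) → index 7
j=7: u_7=159/220 ∈ [10/17, 13/17) → index 7
j=8: u_8=179/220 ∈ [27/34, 15/17) → index 9
j=9: u_9=199/220 ∈ [15/17, 1) → index 10
j=10: u_10=219/220 ∈ [15/17, 1) → index 10

1 1 2 5 5 5 7 7 9 10 10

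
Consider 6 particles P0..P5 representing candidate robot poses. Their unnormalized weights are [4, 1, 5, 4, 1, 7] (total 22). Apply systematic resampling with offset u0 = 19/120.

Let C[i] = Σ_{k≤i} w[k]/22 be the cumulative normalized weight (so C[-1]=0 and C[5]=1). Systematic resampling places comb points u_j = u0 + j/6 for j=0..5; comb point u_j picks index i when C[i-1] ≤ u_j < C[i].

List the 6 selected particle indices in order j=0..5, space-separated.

0 2 3 4 5 5

C = [2/11, 5/22, 5/11, 7/11, 15/22, 1]
j=0: u_0=19/120 ∈ [0, 2/11) → index 0
j=1: u_1=13/40 ∈ [5/22, 5/11) → index 2
j=2: u_2=59/120 ∈ [5/11, 7/11) → index 3
j=3: u_3=79/120 ∈ [7/11, 15/22) → index 4
j=4: u_4=33/40 ∈ [15/22, 1) → index 5
j=5: u_5=119/120 ∈ [15/22, 1) → index 5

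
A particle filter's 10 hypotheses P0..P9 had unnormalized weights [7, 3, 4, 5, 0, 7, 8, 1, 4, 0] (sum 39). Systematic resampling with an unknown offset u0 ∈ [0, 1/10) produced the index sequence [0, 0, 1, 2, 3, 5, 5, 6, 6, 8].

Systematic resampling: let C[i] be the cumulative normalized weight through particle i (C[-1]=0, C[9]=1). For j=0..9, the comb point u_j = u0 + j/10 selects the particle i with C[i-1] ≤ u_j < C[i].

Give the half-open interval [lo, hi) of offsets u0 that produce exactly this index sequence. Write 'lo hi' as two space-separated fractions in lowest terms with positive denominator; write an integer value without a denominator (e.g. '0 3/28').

C = [7/39, 10/39, 14/39, 19/39, 19/39, 2/3, 34/39, 35/39, 1, 1]
j=0 picked index 0: u0 ∈ [0, 7/39)
j=1 picked index 0: u0 ∈ [-1/10, 31/390)
j=2 picked index 1: u0 ∈ [-4/195, 11/195)
j=3 picked index 2: u0 ∈ [-17/390, 23/390)
j=4 picked index 3: u0 ∈ [-8/195, 17/195)
j=5 picked index 5: u0 ∈ [-1/78, 1/6)
j=6 picked index 5: u0 ∈ [-22/195, 1/15)
j=7 picked index 6: u0 ∈ [-1/30, 67/390)
j=8 picked index 6: u0 ∈ [-2/15, 14/195)
j=9 picked index 8: u0 ∈ [-1/390, 1/10)
intersection: [0, 11/195)

0 11/195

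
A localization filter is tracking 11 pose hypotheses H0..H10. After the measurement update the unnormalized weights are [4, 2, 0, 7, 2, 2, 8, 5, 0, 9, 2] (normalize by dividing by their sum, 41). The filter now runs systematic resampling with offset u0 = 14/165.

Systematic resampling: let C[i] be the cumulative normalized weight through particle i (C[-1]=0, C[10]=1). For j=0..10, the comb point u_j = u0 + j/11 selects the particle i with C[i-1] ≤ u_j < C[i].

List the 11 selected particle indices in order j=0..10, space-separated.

C = [4/41, 6/41, 6/41, 13/41, 15/41, 17/41, 25/41, 30/41, 30/41, 39/41, 1]
j=0: u_0=14/165 ∈ [0, 4/41) → index 0
j=1: u_1=29/165 ∈ [6/41, 13/41) → index 3
j=2: u_2=4/15 ∈ [6/41, 13/41) → index 3
j=3: u_3=59/165 ∈ [13/41, 15/41) → index 4
j=4: u_4=74/165 ∈ [17/41, 25/41) → index 6
j=5: u_5=89/165 ∈ [17/41, 25/41) → index 6
j=6: u_6=104/165 ∈ [25/41, 30/41) → index 7
j=7: u_7=119/165 ∈ [25/41, 30/41) → index 7
j=8: u_8=134/165 ∈ [30/41, 39/41) → index 9
j=9: u_9=149/165 ∈ [30/41, 39/41) → index 9
j=10: u_10=164/165 ∈ [39/41, 1) → index 10

0 3 3 4 6 6 7 7 9 9 10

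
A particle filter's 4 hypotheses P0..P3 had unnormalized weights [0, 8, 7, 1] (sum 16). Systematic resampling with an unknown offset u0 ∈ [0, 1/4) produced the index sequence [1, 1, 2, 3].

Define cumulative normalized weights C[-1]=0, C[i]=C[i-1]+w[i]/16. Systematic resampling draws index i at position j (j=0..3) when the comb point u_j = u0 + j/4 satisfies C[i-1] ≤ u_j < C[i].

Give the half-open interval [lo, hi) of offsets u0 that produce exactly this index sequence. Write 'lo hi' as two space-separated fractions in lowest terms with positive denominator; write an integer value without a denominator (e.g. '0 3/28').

C = [0, 1/2, 15/16, 1]
j=0 picked index 1: u0 ∈ [0, 1/2)
j=1 picked index 1: u0 ∈ [-1/4, 1/4)
j=2 picked index 2: u0 ∈ [0, 7/16)
j=3 picked index 3: u0 ∈ [3/16, 1/4)
intersection: [3/16, 1/4)

3/16 1/4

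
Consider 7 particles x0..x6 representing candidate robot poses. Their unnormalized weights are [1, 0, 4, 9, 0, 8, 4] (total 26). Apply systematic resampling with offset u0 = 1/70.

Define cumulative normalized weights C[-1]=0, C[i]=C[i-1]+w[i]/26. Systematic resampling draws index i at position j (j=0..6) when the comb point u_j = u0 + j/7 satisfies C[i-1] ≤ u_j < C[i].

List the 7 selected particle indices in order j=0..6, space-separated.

0 2 3 3 5 5 6

C = [1/26, 1/26, 5/26, 7/13, 7/13, 11/13, 1]
j=0: u_0=1/70 ∈ [0, 1/26) → index 0
j=1: u_1=11/70 ∈ [1/26, 5/26) → index 2
j=2: u_2=3/10 ∈ [5/26, 7/13) → index 3
j=3: u_3=31/70 ∈ [5/26, 7/13) → index 3
j=4: u_4=41/70 ∈ [7/13, 11/13) → index 5
j=5: u_5=51/70 ∈ [7/13, 11/13) → index 5
j=6: u_6=61/70 ∈ [11/13, 1) → index 6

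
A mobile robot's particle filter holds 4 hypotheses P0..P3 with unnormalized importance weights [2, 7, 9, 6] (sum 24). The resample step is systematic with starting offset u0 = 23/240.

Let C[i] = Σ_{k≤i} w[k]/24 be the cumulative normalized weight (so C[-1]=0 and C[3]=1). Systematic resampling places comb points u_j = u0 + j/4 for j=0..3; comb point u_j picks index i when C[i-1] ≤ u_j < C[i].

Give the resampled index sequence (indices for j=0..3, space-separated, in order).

1 1 2 3

C = [1/12, 3/8, 3/4, 1]
j=0: u_0=23/240 ∈ [1/12, 3/8) → index 1
j=1: u_1=83/240 ∈ [1/12, 3/8) → index 1
j=2: u_2=143/240 ∈ [3/8, 3/4) → index 2
j=3: u_3=203/240 ∈ [3/4, 1) → index 3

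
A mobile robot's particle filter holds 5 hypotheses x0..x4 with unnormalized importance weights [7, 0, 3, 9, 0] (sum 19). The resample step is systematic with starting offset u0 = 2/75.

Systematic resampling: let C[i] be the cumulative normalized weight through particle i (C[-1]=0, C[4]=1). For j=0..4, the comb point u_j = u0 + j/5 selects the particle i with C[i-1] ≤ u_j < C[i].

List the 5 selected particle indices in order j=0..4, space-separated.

0 0 2 3 3

C = [7/19, 7/19, 10/19, 1, 1]
j=0: u_0=2/75 ∈ [0, 7/19) → index 0
j=1: u_1=17/75 ∈ [0, 7/19) → index 0
j=2: u_2=32/75 ∈ [7/19, 10/19) → index 2
j=3: u_3=47/75 ∈ [10/19, 1) → index 3
j=4: u_4=62/75 ∈ [10/19, 1) → index 3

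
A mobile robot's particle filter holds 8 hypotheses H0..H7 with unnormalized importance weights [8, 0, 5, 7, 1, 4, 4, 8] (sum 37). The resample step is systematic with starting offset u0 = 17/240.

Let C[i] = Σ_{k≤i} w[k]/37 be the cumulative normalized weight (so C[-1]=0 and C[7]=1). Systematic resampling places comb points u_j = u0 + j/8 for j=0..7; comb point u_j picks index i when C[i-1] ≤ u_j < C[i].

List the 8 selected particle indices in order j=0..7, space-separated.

0 0 2 3 5 6 7 7

C = [8/37, 8/37, 13/37, 20/37, 21/37, 25/37, 29/37, 1]
j=0: u_0=17/240 ∈ [0, 8/37) → index 0
j=1: u_1=47/240 ∈ [0, 8/37) → index 0
j=2: u_2=77/240 ∈ [8/37, 13/37) → index 2
j=3: u_3=107/240 ∈ [13/37, 20/37) → index 3
j=4: u_4=137/240 ∈ [21/37, 25/37) → index 5
j=5: u_5=167/240 ∈ [25/37, 29/37) → index 6
j=6: u_6=197/240 ∈ [29/37, 1) → index 7
j=7: u_7=227/240 ∈ [29/37, 1) → index 7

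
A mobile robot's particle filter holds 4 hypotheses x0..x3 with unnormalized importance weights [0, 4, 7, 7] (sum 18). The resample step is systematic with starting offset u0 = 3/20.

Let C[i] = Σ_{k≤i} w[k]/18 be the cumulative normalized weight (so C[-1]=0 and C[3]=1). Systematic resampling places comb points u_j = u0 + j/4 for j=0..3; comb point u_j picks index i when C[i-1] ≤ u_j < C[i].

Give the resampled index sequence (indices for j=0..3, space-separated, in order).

1 2 3 3

C = [0, 2/9, 11/18, 1]
j=0: u_0=3/20 ∈ [0, 2/9) → index 1
j=1: u_1=2/5 ∈ [2/9, 11/18) → index 2
j=2: u_2=13/20 ∈ [11/18, 1) → index 3
j=3: u_3=9/10 ∈ [11/18, 1) → index 3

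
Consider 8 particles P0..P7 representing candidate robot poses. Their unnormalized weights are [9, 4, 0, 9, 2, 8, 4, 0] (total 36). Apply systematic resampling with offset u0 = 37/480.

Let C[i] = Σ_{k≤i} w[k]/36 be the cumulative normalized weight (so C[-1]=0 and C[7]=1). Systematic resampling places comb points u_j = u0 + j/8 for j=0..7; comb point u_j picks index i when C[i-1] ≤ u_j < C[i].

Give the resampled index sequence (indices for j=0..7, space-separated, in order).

0 0 1 3 3 5 5 6

C = [1/4, 13/36, 13/36, 11/18, 2/3, 8/9, 1, 1]
j=0: u_0=37/480 ∈ [0, 1/4) → index 0
j=1: u_1=97/480 ∈ [0, 1/4) → index 0
j=2: u_2=157/480 ∈ [1/4, 13/36) → index 1
j=3: u_3=217/480 ∈ [13/36, 11/18) → index 3
j=4: u_4=277/480 ∈ [13/36, 11/18) → index 3
j=5: u_5=337/480 ∈ [2/3, 8/9) → index 5
j=6: u_6=397/480 ∈ [2/3, 8/9) → index 5
j=7: u_7=457/480 ∈ [8/9, 1) → index 6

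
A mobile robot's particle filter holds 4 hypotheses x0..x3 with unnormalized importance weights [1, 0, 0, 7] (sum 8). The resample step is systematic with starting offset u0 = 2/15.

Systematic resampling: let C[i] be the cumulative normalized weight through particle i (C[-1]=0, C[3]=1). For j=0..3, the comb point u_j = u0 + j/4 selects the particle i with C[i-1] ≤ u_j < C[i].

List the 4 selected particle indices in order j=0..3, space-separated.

C = [1/8, 1/8, 1/8, 1]
j=0: u_0=2/15 ∈ [1/8, 1) → index 3
j=1: u_1=23/60 ∈ [1/8, 1) → index 3
j=2: u_2=19/30 ∈ [1/8, 1) → index 3
j=3: u_3=53/60 ∈ [1/8, 1) → index 3

3 3 3 3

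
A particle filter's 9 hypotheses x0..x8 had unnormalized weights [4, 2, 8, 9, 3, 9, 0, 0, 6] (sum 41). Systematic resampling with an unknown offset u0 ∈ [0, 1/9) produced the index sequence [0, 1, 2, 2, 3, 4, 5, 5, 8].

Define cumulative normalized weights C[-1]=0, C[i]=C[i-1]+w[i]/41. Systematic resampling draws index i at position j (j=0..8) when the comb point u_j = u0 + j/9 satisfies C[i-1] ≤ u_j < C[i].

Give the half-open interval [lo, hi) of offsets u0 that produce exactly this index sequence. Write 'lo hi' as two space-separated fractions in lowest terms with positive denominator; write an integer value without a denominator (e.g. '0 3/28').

C = [4/41, 6/41, 14/41, 23/41, 26/41, 35/41, 35/41, 35/41, 1]
j=0 picked index 0: u0 ∈ [0, 4/41)
j=1 picked index 1: u0 ∈ [-5/369, 13/369)
j=2 picked index 2: u0 ∈ [-28/369, 44/369)
j=3 picked index 2: u0 ∈ [-23/123, 1/123)
j=4 picked index 3: u0 ∈ [-38/369, 43/369)
j=5 picked index 4: u0 ∈ [2/369, 29/369)
j=6 picked index 5: u0 ∈ [-4/123, 23/123)
j=7 picked index 5: u0 ∈ [-53/369, 28/369)
j=8 picked index 8: u0 ∈ [-13/369, 1/9)
intersection: [2/369, 1/123)

2/369 1/123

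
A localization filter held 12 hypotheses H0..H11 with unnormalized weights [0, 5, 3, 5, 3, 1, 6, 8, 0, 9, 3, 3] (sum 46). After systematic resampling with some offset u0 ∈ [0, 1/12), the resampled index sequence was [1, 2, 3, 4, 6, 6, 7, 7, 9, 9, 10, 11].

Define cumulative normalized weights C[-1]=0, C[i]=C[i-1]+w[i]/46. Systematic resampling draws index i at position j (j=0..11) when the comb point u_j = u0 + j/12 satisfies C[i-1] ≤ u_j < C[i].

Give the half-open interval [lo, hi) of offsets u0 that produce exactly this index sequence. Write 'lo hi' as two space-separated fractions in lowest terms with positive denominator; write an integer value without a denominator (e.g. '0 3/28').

C = [0, 5/46, 4/23, 13/46, 8/23, 17/46, 1/2, 31/46, 31/46, 20/23, 43/46, 1]
j=0 picked index 1: u0 ∈ [0, 5/46)
j=1 picked index 2: u0 ∈ [7/276, 25/276)
j=2 picked index 3: u0 ∈ [1/138, 8/69)
j=3 picked index 4: u0 ∈ [3/92, 9/92)
j=4 picked index 6: u0 ∈ [5/138, 1/6)
j=5 picked index 6: u0 ∈ [-13/276, 1/12)
j=6 picked index 7: u0 ∈ [0, 4/23)
j=7 picked index 7: u0 ∈ [-1/12, 25/276)
j=8 picked index 9: u0 ∈ [1/138, 14/69)
j=9 picked index 9: u0 ∈ [-7/92, 11/92)
j=10 picked index 10: u0 ∈ [5/138, 7/69)
j=11 picked index 11: u0 ∈ [5/276, 1/12)
intersection: [5/138, 1/12)

5/138 1/12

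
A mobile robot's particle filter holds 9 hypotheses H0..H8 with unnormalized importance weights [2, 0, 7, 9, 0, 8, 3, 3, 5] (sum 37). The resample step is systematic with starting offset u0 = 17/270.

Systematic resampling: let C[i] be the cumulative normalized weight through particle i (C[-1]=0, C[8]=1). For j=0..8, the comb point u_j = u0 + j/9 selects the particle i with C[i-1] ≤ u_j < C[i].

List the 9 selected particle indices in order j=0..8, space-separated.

2 2 3 3 5 5 6 7 8

C = [2/37, 2/37, 9/37, 18/37, 18/37, 26/37, 29/37, 32/37, 1]
j=0: u_0=17/270 ∈ [2/37, 9/37) → index 2
j=1: u_1=47/270 ∈ [2/37, 9/37) → index 2
j=2: u_2=77/270 ∈ [9/37, 18/37) → index 3
j=3: u_3=107/270 ∈ [9/37, 18/37) → index 3
j=4: u_4=137/270 ∈ [18/37, 26/37) → index 5
j=5: u_5=167/270 ∈ [18/37, 26/37) → index 5
j=6: u_6=197/270 ∈ [26/37, 29/37) → index 6
j=7: u_7=227/270 ∈ [29/37, 32/37) → index 7
j=8: u_8=257/270 ∈ [32/37, 1) → index 8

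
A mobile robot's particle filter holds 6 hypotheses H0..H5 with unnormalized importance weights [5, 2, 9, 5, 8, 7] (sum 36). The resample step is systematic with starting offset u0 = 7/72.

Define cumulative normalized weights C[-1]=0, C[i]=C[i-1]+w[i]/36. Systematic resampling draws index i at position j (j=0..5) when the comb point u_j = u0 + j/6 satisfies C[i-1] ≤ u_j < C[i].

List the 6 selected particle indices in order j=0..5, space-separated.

C = [5/36, 7/36, 4/9, 7/12, 29/36, 1]
j=0: u_0=7/72 ∈ [0, 5/36) → index 0
j=1: u_1=19/72 ∈ [7/36, 4/9) → index 2
j=2: u_2=31/72 ∈ [7/36, 4/9) → index 2
j=3: u_3=43/72 ∈ [7/12, 29/36) → index 4
j=4: u_4=55/72 ∈ [7/12, 29/36) → index 4
j=5: u_5=67/72 ∈ [29/36, 1) → index 5

0 2 2 4 4 5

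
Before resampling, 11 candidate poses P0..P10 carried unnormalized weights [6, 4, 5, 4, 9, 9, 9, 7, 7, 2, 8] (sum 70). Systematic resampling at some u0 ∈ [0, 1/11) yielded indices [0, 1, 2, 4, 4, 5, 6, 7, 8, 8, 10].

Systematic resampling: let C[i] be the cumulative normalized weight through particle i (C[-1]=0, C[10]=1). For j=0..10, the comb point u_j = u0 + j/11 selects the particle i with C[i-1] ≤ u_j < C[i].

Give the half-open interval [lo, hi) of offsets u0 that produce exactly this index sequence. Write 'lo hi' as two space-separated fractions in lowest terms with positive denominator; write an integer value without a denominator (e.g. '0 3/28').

23/770 5/154

C = [3/35, 1/7, 3/14, 19/70, 2/5, 37/70, 23/35, 53/70, 6/7, 31/35, 1]
j=0 picked index 0: u0 ∈ [0, 3/35)
j=1 picked index 1: u0 ∈ [-2/385, 4/77)
j=2 picked index 2: u0 ∈ [-3/77, 5/154)
j=3 picked index 4: u0 ∈ [-1/770, 7/55)
j=4 picked index 4: u0 ∈ [-71/770, 2/55)
j=5 picked index 5: u0 ∈ [-3/55, 57/770)
j=6 picked index 6: u0 ∈ [-13/770, 43/385)
j=7 picked index 7: u0 ∈ [8/385, 93/770)
j=8 picked index 8: u0 ∈ [23/770, 10/77)
j=9 picked index 8: u0 ∈ [-47/770, 3/77)
j=10 picked index 10: u0 ∈ [-9/385, 1/11)
intersection: [23/770, 5/154)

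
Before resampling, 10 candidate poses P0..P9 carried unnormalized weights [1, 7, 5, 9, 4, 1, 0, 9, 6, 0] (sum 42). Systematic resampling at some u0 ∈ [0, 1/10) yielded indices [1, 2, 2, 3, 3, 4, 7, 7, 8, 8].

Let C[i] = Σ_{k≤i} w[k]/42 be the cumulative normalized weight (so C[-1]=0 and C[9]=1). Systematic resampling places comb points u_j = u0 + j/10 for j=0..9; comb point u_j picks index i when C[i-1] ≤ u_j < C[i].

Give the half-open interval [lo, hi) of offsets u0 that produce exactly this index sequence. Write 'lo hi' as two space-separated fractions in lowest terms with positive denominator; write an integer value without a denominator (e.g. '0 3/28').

19/210 1/10

C = [1/42, 4/21, 13/42, 11/21, 13/21, 9/14, 9/14, 6/7, 1, 1]
j=0 picked index 1: u0 ∈ [1/42, 4/21)
j=1 picked index 2: u0 ∈ [19/210, 22/105)
j=2 picked index 2: u0 ∈ [-1/105, 23/210)
j=3 picked index 3: u0 ∈ [1/105, 47/210)
j=4 picked index 3: u0 ∈ [-19/210, 13/105)
j=5 picked index 4: u0 ∈ [1/42, 5/42)
j=6 picked index 7: u0 ∈ [3/70, 9/35)
j=7 picked index 7: u0 ∈ [-2/35, 11/70)
j=8 picked index 8: u0 ∈ [2/35, 1/5)
j=9 picked index 8: u0 ∈ [-3/70, 1/10)
intersection: [19/210, 1/10)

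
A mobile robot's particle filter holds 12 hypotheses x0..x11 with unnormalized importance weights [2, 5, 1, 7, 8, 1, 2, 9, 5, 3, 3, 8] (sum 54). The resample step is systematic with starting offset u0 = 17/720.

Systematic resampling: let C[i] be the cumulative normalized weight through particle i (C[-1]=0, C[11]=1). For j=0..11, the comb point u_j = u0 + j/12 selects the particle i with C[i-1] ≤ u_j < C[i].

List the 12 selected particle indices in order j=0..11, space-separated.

C = [1/27, 7/54, 4/27, 5/18, 23/54, 4/9, 13/27, 35/54, 20/27, 43/54, 23/27, 1]
j=0: u_0=17/720 ∈ [0, 1/27) → index 0
j=1: u_1=77/720 ∈ [1/27, 7/54) → index 1
j=2: u_2=137/720 ∈ [4/27, 5/18) → index 3
j=3: u_3=197/720 ∈ [4/27, 5/18) → index 3
j=4: u_4=257/720 ∈ [5/18, 23/54) → index 4
j=5: u_5=317/720 ∈ [23/54, 4/9) → index 5
j=6: u_6=377/720 ∈ [13/27, 35/54) → index 7
j=7: u_7=437/720 ∈ [13/27, 35/54) → index 7
j=8: u_8=497/720 ∈ [35/54, 20/27) → index 8
j=9: u_9=557/720 ∈ [20/27, 43/54) → index 9
j=10: u_10=617/720 ∈ [23/27, 1) → index 11
j=11: u_11=677/720 ∈ [23/27, 1) → index 11

0 1 3 3 4 5 7 7 8 9 11 11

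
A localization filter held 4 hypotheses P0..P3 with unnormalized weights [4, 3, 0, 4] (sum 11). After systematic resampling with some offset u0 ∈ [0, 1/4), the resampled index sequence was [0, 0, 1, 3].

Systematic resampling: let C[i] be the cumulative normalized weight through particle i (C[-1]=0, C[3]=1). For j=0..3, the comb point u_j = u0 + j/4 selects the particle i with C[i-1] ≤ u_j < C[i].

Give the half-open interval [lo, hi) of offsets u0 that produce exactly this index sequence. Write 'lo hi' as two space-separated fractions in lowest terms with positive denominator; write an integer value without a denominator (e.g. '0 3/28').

C = [4/11, 7/11, 7/11, 1]
j=0 picked index 0: u0 ∈ [0, 4/11)
j=1 picked index 0: u0 ∈ [-1/4, 5/44)
j=2 picked index 1: u0 ∈ [-3/22, 3/22)
j=3 picked index 3: u0 ∈ [-5/44, 1/4)
intersection: [0, 5/44)

0 5/44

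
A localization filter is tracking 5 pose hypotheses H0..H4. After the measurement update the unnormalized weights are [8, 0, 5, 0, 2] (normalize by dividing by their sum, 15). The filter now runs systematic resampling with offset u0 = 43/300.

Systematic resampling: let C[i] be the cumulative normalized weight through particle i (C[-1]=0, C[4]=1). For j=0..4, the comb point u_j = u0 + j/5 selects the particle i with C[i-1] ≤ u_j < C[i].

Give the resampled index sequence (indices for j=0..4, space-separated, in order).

C = [8/15, 8/15, 13/15, 13/15, 1]
j=0: u_0=43/300 ∈ [0, 8/15) → index 0
j=1: u_1=103/300 ∈ [0, 8/15) → index 0
j=2: u_2=163/300 ∈ [8/15, 13/15) → index 2
j=3: u_3=223/300 ∈ [8/15, 13/15) → index 2
j=4: u_4=283/300 ∈ [13/15, 1) → index 4

0 0 2 2 4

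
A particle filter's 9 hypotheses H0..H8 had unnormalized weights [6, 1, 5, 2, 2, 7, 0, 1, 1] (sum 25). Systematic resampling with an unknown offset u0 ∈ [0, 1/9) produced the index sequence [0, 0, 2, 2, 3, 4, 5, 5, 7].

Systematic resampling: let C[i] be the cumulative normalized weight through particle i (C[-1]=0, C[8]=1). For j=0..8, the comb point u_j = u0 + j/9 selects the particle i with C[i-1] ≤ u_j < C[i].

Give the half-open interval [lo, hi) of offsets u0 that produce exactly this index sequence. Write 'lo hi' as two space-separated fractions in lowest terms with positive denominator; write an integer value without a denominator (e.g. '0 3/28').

C = [6/25, 7/25, 12/25, 14/25, 16/25, 23/25, 23/25, 24/25, 1]
j=0 picked index 0: u0 ∈ [0, 6/25)
j=1 picked index 0: u0 ∈ [-1/9, 29/225)
j=2 picked index 2: u0 ∈ [13/225, 58/225)
j=3 picked index 2: u0 ∈ [-4/75, 11/75)
j=4 picked index 3: u0 ∈ [8/225, 26/225)
j=5 picked index 4: u0 ∈ [1/225, 19/225)
j=6 picked index 5: u0 ∈ [-2/75, 19/75)
j=7 picked index 5: u0 ∈ [-31/225, 32/225)
j=8 picked index 7: u0 ∈ [7/225, 16/225)
intersection: [13/225, 16/225)

13/225 16/225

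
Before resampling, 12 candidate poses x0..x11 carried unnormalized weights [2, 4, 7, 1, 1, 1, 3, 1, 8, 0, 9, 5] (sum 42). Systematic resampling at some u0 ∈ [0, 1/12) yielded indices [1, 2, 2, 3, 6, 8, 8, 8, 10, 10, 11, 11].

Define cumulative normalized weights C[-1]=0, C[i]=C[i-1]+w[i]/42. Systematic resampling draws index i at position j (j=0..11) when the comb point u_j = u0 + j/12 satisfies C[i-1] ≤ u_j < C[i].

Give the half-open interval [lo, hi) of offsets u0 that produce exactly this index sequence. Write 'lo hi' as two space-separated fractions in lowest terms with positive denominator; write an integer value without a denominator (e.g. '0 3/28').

C = [1/21, 1/7, 13/42, 1/3, 5/14, 8/21, 19/42, 10/21, 2/3, 2/3, 37/42, 1]
j=0 picked index 1: u0 ∈ [1/21, 1/7)
j=1 picked index 2: u0 ∈ [5/84, 19/84)
j=2 picked index 2: u0 ∈ [-1/42, 1/7)
j=3 picked index 3: u0 ∈ [5/84, 1/12)
j=4 picked index 6: u0 ∈ [1/21, 5/42)
j=5 picked index 8: u0 ∈ [5/84, 1/4)
j=6 picked index 8: u0 ∈ [-1/42, 1/6)
j=7 picked index 8: u0 ∈ [-3/28, 1/12)
j=8 picked index 10: u0 ∈ [0, 3/14)
j=9 picked index 10: u0 ∈ [-1/12, 11/84)
j=10 picked index 11: u0 ∈ [1/21, 1/6)
j=11 picked index 11: u0 ∈ [-1/28, 1/12)
intersection: [5/84, 1/12)

5/84 1/12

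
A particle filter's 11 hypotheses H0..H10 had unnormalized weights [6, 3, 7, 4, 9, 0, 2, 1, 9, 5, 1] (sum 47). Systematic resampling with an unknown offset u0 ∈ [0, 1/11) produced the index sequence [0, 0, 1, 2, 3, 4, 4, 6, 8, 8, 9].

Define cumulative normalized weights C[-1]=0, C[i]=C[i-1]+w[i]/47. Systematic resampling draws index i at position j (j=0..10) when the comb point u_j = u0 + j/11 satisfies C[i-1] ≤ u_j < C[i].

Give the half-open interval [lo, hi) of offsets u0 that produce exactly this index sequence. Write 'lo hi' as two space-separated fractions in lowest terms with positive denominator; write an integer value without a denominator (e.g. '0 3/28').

0 5/517

C = [6/47, 9/47, 16/47, 20/47, 29/47, 29/47, 31/47, 32/47, 41/47, 46/47, 1]
j=0 picked index 0: u0 ∈ [0, 6/47)
j=1 picked index 0: u0 ∈ [-1/11, 19/517)
j=2 picked index 1: u0 ∈ [-28/517, 5/517)
j=3 picked index 2: u0 ∈ [-42/517, 35/517)
j=4 picked index 3: u0 ∈ [-12/517, 32/517)
j=5 picked index 4: u0 ∈ [-15/517, 84/517)
j=6 picked index 4: u0 ∈ [-62/517, 37/517)
j=7 picked index 6: u0 ∈ [-10/517, 12/517)
j=8 picked index 8: u0 ∈ [-24/517, 75/517)
j=9 picked index 8: u0 ∈ [-71/517, 28/517)
j=10 picked index 9: u0 ∈ [-19/517, 36/517)
intersection: [0, 5/517)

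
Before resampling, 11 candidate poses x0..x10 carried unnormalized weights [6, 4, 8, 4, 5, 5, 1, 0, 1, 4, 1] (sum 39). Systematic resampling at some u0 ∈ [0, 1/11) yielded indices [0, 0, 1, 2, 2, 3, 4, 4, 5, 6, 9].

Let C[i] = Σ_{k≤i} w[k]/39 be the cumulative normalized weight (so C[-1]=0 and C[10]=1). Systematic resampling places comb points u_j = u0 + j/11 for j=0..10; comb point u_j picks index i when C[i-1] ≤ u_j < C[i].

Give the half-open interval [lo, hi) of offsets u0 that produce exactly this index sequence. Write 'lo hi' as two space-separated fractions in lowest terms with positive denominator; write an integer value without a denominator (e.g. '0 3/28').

C = [2/13, 10/39, 6/13, 22/39, 9/13, 32/39, 11/13, 11/13, 34/39, 38/39, 1]
j=0 picked index 0: u0 ∈ [0, 2/13)
j=1 picked index 0: u0 ∈ [-1/11, 9/143)
j=2 picked index 1: u0 ∈ [-4/143, 32/429)
j=3 picked index 2: u0 ∈ [-7/429, 27/143)
j=4 picked index 2: u0 ∈ [-46/429, 14/143)
j=5 picked index 3: u0 ∈ [1/143, 47/429)
j=6 picked index 4: u0 ∈ [8/429, 21/143)
j=7 picked index 4: u0 ∈ [-31/429, 8/143)
j=8 picked index 5: u0 ∈ [-5/143, 40/429)
j=9 picked index 6: u0 ∈ [1/429, 4/143)
j=10 picked index 9: u0 ∈ [-16/429, 28/429)
intersection: [8/429, 4/143)

8/429 4/143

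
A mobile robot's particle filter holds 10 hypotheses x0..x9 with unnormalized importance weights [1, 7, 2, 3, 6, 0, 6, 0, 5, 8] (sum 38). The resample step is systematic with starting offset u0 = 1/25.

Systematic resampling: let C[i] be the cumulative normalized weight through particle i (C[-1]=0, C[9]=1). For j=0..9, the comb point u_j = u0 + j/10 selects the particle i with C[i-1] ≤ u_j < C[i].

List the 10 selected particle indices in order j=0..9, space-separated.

1 1 2 3 4 6 6 8 9 9

C = [1/38, 4/19, 5/19, 13/38, 1/2, 1/2, 25/38, 25/38, 15/19, 1]
j=0: u_0=1/25 ∈ [1/38, 4/19) → index 1
j=1: u_1=7/50 ∈ [1/38, 4/19) → index 1
j=2: u_2=6/25 ∈ [4/19, 5/19) → index 2
j=3: u_3=17/50 ∈ [5/19, 13/38) → index 3
j=4: u_4=11/25 ∈ [13/38, 1/2) → index 4
j=5: u_5=27/50 ∈ [1/2, 25/38) → index 6
j=6: u_6=16/25 ∈ [1/2, 25/38) → index 6
j=7: u_7=37/50 ∈ [25/38, 15/19) → index 8
j=8: u_8=21/25 ∈ [15/19, 1) → index 9
j=9: u_9=47/50 ∈ [15/19, 1) → index 9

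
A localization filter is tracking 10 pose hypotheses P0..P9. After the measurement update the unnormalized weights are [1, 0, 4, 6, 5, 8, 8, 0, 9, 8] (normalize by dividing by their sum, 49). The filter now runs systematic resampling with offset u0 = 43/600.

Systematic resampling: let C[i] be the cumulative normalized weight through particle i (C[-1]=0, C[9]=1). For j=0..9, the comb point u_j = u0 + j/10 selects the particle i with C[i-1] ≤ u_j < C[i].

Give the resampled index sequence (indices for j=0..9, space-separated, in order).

C = [1/49, 1/49, 5/49, 11/49, 16/49, 24/49, 32/49, 32/49, 41/49, 1]
j=0: u_0=43/600 ∈ [1/49, 5/49) → index 2
j=1: u_1=103/600 ∈ [5/49, 11/49) → index 3
j=2: u_2=163/600 ∈ [11/49, 16/49) → index 4
j=3: u_3=223/600 ∈ [16/49, 24/49) → index 5
j=4: u_4=283/600 ∈ [16/49, 24/49) → index 5
j=5: u_5=343/600 ∈ [24/49, 32/49) → index 6
j=6: u_6=403/600 ∈ [32/49, 41/49) → index 8
j=7: u_7=463/600 ∈ [32/49, 41/49) → index 8
j=8: u_8=523/600 ∈ [41/49, 1) → index 9
j=9: u_9=583/600 ∈ [41/49, 1) → index 9

2 3 4 5 5 6 8 8 9 9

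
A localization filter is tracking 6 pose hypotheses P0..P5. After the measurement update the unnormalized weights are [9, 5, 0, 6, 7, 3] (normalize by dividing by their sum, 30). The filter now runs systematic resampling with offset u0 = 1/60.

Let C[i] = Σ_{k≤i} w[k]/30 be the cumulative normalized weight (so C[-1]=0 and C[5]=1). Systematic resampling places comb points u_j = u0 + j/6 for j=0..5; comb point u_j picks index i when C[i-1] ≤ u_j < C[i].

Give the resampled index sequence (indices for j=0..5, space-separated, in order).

0 0 1 3 4 4

C = [3/10, 7/15, 7/15, 2/3, 9/10, 1]
j=0: u_0=1/60 ∈ [0, 3/10) → index 0
j=1: u_1=11/60 ∈ [0, 3/10) → index 0
j=2: u_2=7/20 ∈ [3/10, 7/15) → index 1
j=3: u_3=31/60 ∈ [7/15, 2/3) → index 3
j=4: u_4=41/60 ∈ [2/3, 9/10) → index 4
j=5: u_5=17/20 ∈ [2/3, 9/10) → index 4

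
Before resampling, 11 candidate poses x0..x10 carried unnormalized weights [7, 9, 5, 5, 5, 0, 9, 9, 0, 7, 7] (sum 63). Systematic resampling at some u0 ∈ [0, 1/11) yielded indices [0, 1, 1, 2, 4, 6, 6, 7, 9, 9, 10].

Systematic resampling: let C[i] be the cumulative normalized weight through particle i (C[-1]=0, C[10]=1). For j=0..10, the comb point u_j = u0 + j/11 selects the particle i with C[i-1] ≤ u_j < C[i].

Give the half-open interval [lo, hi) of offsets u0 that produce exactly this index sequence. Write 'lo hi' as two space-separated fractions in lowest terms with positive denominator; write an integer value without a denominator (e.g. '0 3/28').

C = [1/9, 16/63, 1/3, 26/63, 31/63, 31/63, 40/63, 7/9, 7/9, 8/9, 1]
j=0 picked index 0: u0 ∈ [0, 1/9)
j=1 picked index 1: u0 ∈ [2/99, 113/693)
j=2 picked index 1: u0 ∈ [-7/99, 50/693)
j=3 picked index 2: u0 ∈ [-13/693, 2/33)
j=4 picked index 4: u0 ∈ [34/693, 89/693)
j=5 picked index 6: u0 ∈ [26/693, 125/693)
j=6 picked index 6: u0 ∈ [-37/693, 62/693)
j=7 picked index 7: u0 ∈ [-1/693, 14/99)
j=8 picked index 9: u0 ∈ [5/99, 16/99)
j=9 picked index 9: u0 ∈ [-4/99, 7/99)
j=10 picked index 10: u0 ∈ [-2/99, 1/11)
intersection: [5/99, 2/33)

5/99 2/33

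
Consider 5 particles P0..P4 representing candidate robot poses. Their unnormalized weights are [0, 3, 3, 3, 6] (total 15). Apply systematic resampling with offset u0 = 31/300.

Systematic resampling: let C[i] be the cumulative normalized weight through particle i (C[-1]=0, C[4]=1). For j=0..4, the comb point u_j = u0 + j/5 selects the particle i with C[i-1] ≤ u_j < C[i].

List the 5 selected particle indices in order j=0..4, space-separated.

1 2 3 4 4

C = [0, 1/5, 2/5, 3/5, 1]
j=0: u_0=31/300 ∈ [0, 1/5) → index 1
j=1: u_1=91/300 ∈ [1/5, 2/5) → index 2
j=2: u_2=151/300 ∈ [2/5, 3/5) → index 3
j=3: u_3=211/300 ∈ [3/5, 1) → index 4
j=4: u_4=271/300 ∈ [3/5, 1) → index 4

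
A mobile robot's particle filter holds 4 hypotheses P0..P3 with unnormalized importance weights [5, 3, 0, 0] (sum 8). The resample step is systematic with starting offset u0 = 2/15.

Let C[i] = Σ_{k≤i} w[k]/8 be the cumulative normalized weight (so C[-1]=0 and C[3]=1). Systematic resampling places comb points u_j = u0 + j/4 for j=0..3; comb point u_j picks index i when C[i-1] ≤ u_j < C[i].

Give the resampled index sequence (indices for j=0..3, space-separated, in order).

0 0 1 1

C = [5/8, 1, 1, 1]
j=0: u_0=2/15 ∈ [0, 5/8) → index 0
j=1: u_1=23/60 ∈ [0, 5/8) → index 0
j=2: u_2=19/30 ∈ [5/8, 1) → index 1
j=3: u_3=53/60 ∈ [5/8, 1) → index 1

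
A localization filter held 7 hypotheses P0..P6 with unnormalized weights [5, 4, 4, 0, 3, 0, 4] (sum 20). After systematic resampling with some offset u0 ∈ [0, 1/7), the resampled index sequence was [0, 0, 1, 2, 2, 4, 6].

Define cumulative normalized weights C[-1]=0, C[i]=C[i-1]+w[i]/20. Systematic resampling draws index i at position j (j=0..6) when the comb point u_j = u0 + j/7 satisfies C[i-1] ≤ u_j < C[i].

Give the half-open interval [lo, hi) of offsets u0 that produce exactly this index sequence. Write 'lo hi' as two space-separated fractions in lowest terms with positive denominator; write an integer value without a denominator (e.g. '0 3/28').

C = [1/4, 9/20, 13/20, 13/20, 4/5, 4/5, 1]
j=0 picked index 0: u0 ∈ [0, 1/4)
j=1 picked index 0: u0 ∈ [-1/7, 3/28)
j=2 picked index 1: u0 ∈ [-1/28, 23/140)
j=3 picked index 2: u0 ∈ [3/140, 31/140)
j=4 picked index 2: u0 ∈ [-17/140, 11/140)
j=5 picked index 4: u0 ∈ [-9/140, 3/35)
j=6 picked index 6: u0 ∈ [-2/35, 1/7)
intersection: [3/140, 11/140)

3/140 11/140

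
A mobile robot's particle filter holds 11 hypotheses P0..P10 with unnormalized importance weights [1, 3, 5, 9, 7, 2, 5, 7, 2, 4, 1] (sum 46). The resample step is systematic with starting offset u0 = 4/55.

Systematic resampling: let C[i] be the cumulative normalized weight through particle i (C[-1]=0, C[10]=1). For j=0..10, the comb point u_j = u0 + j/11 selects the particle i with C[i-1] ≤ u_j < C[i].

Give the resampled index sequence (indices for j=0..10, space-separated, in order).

1 2 3 3 4 4 6 7 7 8 10

C = [1/46, 2/23, 9/46, 9/23, 25/46, 27/46, 16/23, 39/46, 41/46, 45/46, 1]
j=0: u_0=4/55 ∈ [1/46, 2/23) → index 1
j=1: u_1=9/55 ∈ [2/23, 9/46) → index 2
j=2: u_2=14/55 ∈ [9/46, 9/23) → index 3
j=3: u_3=19/55 ∈ [9/46, 9/23) → index 3
j=4: u_4=24/55 ∈ [9/23, 25/46) → index 4
j=5: u_5=29/55 ∈ [9/23, 25/46) → index 4
j=6: u_6=34/55 ∈ [27/46, 16/23) → index 6
j=7: u_7=39/55 ∈ [16/23, 39/46) → index 7
j=8: u_8=4/5 ∈ [16/23, 39/46) → index 7
j=9: u_9=49/55 ∈ [39/46, 41/46) → index 8
j=10: u_10=54/55 ∈ [45/46, 1) → index 10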